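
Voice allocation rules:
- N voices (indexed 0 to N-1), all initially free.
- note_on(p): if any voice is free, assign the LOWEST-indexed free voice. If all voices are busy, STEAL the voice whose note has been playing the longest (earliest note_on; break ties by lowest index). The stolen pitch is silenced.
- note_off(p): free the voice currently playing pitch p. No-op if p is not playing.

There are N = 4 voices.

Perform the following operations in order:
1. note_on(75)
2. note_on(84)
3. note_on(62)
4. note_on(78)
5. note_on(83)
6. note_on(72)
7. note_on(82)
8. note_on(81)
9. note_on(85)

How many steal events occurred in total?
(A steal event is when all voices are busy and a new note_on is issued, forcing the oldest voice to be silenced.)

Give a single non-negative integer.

Answer: 5

Derivation:
Op 1: note_on(75): voice 0 is free -> assigned | voices=[75 - - -]
Op 2: note_on(84): voice 1 is free -> assigned | voices=[75 84 - -]
Op 3: note_on(62): voice 2 is free -> assigned | voices=[75 84 62 -]
Op 4: note_on(78): voice 3 is free -> assigned | voices=[75 84 62 78]
Op 5: note_on(83): all voices busy, STEAL voice 0 (pitch 75, oldest) -> assign | voices=[83 84 62 78]
Op 6: note_on(72): all voices busy, STEAL voice 1 (pitch 84, oldest) -> assign | voices=[83 72 62 78]
Op 7: note_on(82): all voices busy, STEAL voice 2 (pitch 62, oldest) -> assign | voices=[83 72 82 78]
Op 8: note_on(81): all voices busy, STEAL voice 3 (pitch 78, oldest) -> assign | voices=[83 72 82 81]
Op 9: note_on(85): all voices busy, STEAL voice 0 (pitch 83, oldest) -> assign | voices=[85 72 82 81]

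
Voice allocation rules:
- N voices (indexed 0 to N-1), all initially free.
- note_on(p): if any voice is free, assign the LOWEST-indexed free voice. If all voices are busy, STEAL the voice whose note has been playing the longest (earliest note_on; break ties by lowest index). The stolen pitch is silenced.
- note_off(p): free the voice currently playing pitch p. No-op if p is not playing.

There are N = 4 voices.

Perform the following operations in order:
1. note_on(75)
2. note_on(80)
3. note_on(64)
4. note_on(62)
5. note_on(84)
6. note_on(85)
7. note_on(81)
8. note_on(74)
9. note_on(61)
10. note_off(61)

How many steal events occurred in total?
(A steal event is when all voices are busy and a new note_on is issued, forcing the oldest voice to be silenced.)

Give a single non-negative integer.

Op 1: note_on(75): voice 0 is free -> assigned | voices=[75 - - -]
Op 2: note_on(80): voice 1 is free -> assigned | voices=[75 80 - -]
Op 3: note_on(64): voice 2 is free -> assigned | voices=[75 80 64 -]
Op 4: note_on(62): voice 3 is free -> assigned | voices=[75 80 64 62]
Op 5: note_on(84): all voices busy, STEAL voice 0 (pitch 75, oldest) -> assign | voices=[84 80 64 62]
Op 6: note_on(85): all voices busy, STEAL voice 1 (pitch 80, oldest) -> assign | voices=[84 85 64 62]
Op 7: note_on(81): all voices busy, STEAL voice 2 (pitch 64, oldest) -> assign | voices=[84 85 81 62]
Op 8: note_on(74): all voices busy, STEAL voice 3 (pitch 62, oldest) -> assign | voices=[84 85 81 74]
Op 9: note_on(61): all voices busy, STEAL voice 0 (pitch 84, oldest) -> assign | voices=[61 85 81 74]
Op 10: note_off(61): free voice 0 | voices=[- 85 81 74]

Answer: 5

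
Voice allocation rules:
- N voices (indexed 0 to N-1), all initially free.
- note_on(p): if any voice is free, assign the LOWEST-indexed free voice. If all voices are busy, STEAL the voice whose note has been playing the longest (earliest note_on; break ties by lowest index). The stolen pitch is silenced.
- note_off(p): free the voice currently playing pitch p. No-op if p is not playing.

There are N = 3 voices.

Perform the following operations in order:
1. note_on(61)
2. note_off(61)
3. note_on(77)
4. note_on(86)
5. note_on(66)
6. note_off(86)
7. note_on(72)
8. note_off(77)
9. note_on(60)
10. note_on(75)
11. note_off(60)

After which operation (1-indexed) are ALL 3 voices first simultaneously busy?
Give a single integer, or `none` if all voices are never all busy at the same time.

Op 1: note_on(61): voice 0 is free -> assigned | voices=[61 - -]
Op 2: note_off(61): free voice 0 | voices=[- - -]
Op 3: note_on(77): voice 0 is free -> assigned | voices=[77 - -]
Op 4: note_on(86): voice 1 is free -> assigned | voices=[77 86 -]
Op 5: note_on(66): voice 2 is free -> assigned | voices=[77 86 66]
Op 6: note_off(86): free voice 1 | voices=[77 - 66]
Op 7: note_on(72): voice 1 is free -> assigned | voices=[77 72 66]
Op 8: note_off(77): free voice 0 | voices=[- 72 66]
Op 9: note_on(60): voice 0 is free -> assigned | voices=[60 72 66]
Op 10: note_on(75): all voices busy, STEAL voice 2 (pitch 66, oldest) -> assign | voices=[60 72 75]
Op 11: note_off(60): free voice 0 | voices=[- 72 75]

Answer: 5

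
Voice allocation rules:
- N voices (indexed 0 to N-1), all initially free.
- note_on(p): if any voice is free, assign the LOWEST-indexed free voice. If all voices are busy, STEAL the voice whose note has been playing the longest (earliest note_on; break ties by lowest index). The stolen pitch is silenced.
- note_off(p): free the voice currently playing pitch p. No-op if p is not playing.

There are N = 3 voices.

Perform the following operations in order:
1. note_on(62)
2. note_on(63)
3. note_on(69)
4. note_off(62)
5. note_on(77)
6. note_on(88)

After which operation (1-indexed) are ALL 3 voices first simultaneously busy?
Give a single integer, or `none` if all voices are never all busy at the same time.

Op 1: note_on(62): voice 0 is free -> assigned | voices=[62 - -]
Op 2: note_on(63): voice 1 is free -> assigned | voices=[62 63 -]
Op 3: note_on(69): voice 2 is free -> assigned | voices=[62 63 69]
Op 4: note_off(62): free voice 0 | voices=[- 63 69]
Op 5: note_on(77): voice 0 is free -> assigned | voices=[77 63 69]
Op 6: note_on(88): all voices busy, STEAL voice 1 (pitch 63, oldest) -> assign | voices=[77 88 69]

Answer: 3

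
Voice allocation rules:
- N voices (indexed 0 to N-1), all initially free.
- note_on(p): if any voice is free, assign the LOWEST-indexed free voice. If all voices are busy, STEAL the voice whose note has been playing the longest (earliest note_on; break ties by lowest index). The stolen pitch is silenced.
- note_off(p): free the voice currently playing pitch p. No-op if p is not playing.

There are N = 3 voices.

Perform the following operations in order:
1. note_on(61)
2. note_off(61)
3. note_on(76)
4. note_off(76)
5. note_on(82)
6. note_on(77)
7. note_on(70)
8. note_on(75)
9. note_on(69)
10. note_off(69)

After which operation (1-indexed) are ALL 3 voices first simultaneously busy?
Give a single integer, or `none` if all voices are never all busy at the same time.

Op 1: note_on(61): voice 0 is free -> assigned | voices=[61 - -]
Op 2: note_off(61): free voice 0 | voices=[- - -]
Op 3: note_on(76): voice 0 is free -> assigned | voices=[76 - -]
Op 4: note_off(76): free voice 0 | voices=[- - -]
Op 5: note_on(82): voice 0 is free -> assigned | voices=[82 - -]
Op 6: note_on(77): voice 1 is free -> assigned | voices=[82 77 -]
Op 7: note_on(70): voice 2 is free -> assigned | voices=[82 77 70]
Op 8: note_on(75): all voices busy, STEAL voice 0 (pitch 82, oldest) -> assign | voices=[75 77 70]
Op 9: note_on(69): all voices busy, STEAL voice 1 (pitch 77, oldest) -> assign | voices=[75 69 70]
Op 10: note_off(69): free voice 1 | voices=[75 - 70]

Answer: 7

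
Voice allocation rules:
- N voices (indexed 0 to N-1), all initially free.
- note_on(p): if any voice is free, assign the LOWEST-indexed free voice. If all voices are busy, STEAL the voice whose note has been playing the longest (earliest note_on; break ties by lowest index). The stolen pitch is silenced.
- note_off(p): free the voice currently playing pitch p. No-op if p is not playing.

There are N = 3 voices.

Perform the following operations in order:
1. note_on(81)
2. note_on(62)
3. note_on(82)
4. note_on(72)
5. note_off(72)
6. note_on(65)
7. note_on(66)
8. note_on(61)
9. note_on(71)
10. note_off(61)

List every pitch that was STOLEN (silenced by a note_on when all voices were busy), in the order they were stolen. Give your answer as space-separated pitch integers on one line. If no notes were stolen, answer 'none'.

Answer: 81 62 82 65

Derivation:
Op 1: note_on(81): voice 0 is free -> assigned | voices=[81 - -]
Op 2: note_on(62): voice 1 is free -> assigned | voices=[81 62 -]
Op 3: note_on(82): voice 2 is free -> assigned | voices=[81 62 82]
Op 4: note_on(72): all voices busy, STEAL voice 0 (pitch 81, oldest) -> assign | voices=[72 62 82]
Op 5: note_off(72): free voice 0 | voices=[- 62 82]
Op 6: note_on(65): voice 0 is free -> assigned | voices=[65 62 82]
Op 7: note_on(66): all voices busy, STEAL voice 1 (pitch 62, oldest) -> assign | voices=[65 66 82]
Op 8: note_on(61): all voices busy, STEAL voice 2 (pitch 82, oldest) -> assign | voices=[65 66 61]
Op 9: note_on(71): all voices busy, STEAL voice 0 (pitch 65, oldest) -> assign | voices=[71 66 61]
Op 10: note_off(61): free voice 2 | voices=[71 66 -]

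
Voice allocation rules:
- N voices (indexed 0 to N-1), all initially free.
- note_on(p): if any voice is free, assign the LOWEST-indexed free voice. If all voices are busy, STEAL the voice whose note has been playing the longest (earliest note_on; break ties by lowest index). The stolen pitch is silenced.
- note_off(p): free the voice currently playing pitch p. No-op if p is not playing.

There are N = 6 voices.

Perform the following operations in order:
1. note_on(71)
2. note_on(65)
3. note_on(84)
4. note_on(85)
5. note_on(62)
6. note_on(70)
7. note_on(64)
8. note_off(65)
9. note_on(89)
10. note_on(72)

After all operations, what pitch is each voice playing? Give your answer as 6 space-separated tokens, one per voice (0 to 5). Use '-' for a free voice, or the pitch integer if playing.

Answer: 64 89 72 85 62 70

Derivation:
Op 1: note_on(71): voice 0 is free -> assigned | voices=[71 - - - - -]
Op 2: note_on(65): voice 1 is free -> assigned | voices=[71 65 - - - -]
Op 3: note_on(84): voice 2 is free -> assigned | voices=[71 65 84 - - -]
Op 4: note_on(85): voice 3 is free -> assigned | voices=[71 65 84 85 - -]
Op 5: note_on(62): voice 4 is free -> assigned | voices=[71 65 84 85 62 -]
Op 6: note_on(70): voice 5 is free -> assigned | voices=[71 65 84 85 62 70]
Op 7: note_on(64): all voices busy, STEAL voice 0 (pitch 71, oldest) -> assign | voices=[64 65 84 85 62 70]
Op 8: note_off(65): free voice 1 | voices=[64 - 84 85 62 70]
Op 9: note_on(89): voice 1 is free -> assigned | voices=[64 89 84 85 62 70]
Op 10: note_on(72): all voices busy, STEAL voice 2 (pitch 84, oldest) -> assign | voices=[64 89 72 85 62 70]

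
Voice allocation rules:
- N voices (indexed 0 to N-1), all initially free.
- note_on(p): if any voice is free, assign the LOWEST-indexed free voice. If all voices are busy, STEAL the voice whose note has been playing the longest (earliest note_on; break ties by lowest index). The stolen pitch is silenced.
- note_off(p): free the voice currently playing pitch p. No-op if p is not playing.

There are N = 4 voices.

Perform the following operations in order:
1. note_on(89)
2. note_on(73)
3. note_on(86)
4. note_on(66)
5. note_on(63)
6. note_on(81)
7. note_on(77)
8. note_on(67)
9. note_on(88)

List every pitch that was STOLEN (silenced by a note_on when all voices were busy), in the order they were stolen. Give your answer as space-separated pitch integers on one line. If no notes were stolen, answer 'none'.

Op 1: note_on(89): voice 0 is free -> assigned | voices=[89 - - -]
Op 2: note_on(73): voice 1 is free -> assigned | voices=[89 73 - -]
Op 3: note_on(86): voice 2 is free -> assigned | voices=[89 73 86 -]
Op 4: note_on(66): voice 3 is free -> assigned | voices=[89 73 86 66]
Op 5: note_on(63): all voices busy, STEAL voice 0 (pitch 89, oldest) -> assign | voices=[63 73 86 66]
Op 6: note_on(81): all voices busy, STEAL voice 1 (pitch 73, oldest) -> assign | voices=[63 81 86 66]
Op 7: note_on(77): all voices busy, STEAL voice 2 (pitch 86, oldest) -> assign | voices=[63 81 77 66]
Op 8: note_on(67): all voices busy, STEAL voice 3 (pitch 66, oldest) -> assign | voices=[63 81 77 67]
Op 9: note_on(88): all voices busy, STEAL voice 0 (pitch 63, oldest) -> assign | voices=[88 81 77 67]

Answer: 89 73 86 66 63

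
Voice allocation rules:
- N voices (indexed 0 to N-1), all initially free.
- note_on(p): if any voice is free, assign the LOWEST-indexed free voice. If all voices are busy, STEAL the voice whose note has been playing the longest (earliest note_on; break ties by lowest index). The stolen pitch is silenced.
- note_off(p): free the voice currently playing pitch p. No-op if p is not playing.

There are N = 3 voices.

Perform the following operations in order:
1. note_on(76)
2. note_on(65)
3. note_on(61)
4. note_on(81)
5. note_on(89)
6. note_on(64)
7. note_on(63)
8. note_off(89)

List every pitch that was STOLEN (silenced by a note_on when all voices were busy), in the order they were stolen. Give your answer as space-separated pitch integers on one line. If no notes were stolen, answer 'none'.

Op 1: note_on(76): voice 0 is free -> assigned | voices=[76 - -]
Op 2: note_on(65): voice 1 is free -> assigned | voices=[76 65 -]
Op 3: note_on(61): voice 2 is free -> assigned | voices=[76 65 61]
Op 4: note_on(81): all voices busy, STEAL voice 0 (pitch 76, oldest) -> assign | voices=[81 65 61]
Op 5: note_on(89): all voices busy, STEAL voice 1 (pitch 65, oldest) -> assign | voices=[81 89 61]
Op 6: note_on(64): all voices busy, STEAL voice 2 (pitch 61, oldest) -> assign | voices=[81 89 64]
Op 7: note_on(63): all voices busy, STEAL voice 0 (pitch 81, oldest) -> assign | voices=[63 89 64]
Op 8: note_off(89): free voice 1 | voices=[63 - 64]

Answer: 76 65 61 81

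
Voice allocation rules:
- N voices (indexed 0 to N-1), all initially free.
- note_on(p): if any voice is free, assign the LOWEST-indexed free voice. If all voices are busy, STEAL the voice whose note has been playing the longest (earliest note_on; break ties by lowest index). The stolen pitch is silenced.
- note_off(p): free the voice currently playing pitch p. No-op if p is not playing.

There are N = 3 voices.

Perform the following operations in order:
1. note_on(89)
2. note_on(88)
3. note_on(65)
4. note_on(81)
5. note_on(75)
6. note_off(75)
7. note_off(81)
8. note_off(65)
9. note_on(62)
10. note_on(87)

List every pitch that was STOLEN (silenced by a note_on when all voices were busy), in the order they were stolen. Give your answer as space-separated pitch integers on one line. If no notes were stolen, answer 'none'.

Op 1: note_on(89): voice 0 is free -> assigned | voices=[89 - -]
Op 2: note_on(88): voice 1 is free -> assigned | voices=[89 88 -]
Op 3: note_on(65): voice 2 is free -> assigned | voices=[89 88 65]
Op 4: note_on(81): all voices busy, STEAL voice 0 (pitch 89, oldest) -> assign | voices=[81 88 65]
Op 5: note_on(75): all voices busy, STEAL voice 1 (pitch 88, oldest) -> assign | voices=[81 75 65]
Op 6: note_off(75): free voice 1 | voices=[81 - 65]
Op 7: note_off(81): free voice 0 | voices=[- - 65]
Op 8: note_off(65): free voice 2 | voices=[- - -]
Op 9: note_on(62): voice 0 is free -> assigned | voices=[62 - -]
Op 10: note_on(87): voice 1 is free -> assigned | voices=[62 87 -]

Answer: 89 88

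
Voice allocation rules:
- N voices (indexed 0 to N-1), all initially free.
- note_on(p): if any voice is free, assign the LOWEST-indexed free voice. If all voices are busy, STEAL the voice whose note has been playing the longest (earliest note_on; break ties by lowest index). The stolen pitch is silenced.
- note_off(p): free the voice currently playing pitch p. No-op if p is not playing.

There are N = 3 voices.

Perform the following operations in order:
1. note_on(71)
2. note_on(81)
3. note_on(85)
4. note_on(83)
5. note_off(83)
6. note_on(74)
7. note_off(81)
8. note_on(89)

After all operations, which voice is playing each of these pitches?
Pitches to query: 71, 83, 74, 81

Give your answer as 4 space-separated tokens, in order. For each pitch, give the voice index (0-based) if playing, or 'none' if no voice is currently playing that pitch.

Answer: none none 0 none

Derivation:
Op 1: note_on(71): voice 0 is free -> assigned | voices=[71 - -]
Op 2: note_on(81): voice 1 is free -> assigned | voices=[71 81 -]
Op 3: note_on(85): voice 2 is free -> assigned | voices=[71 81 85]
Op 4: note_on(83): all voices busy, STEAL voice 0 (pitch 71, oldest) -> assign | voices=[83 81 85]
Op 5: note_off(83): free voice 0 | voices=[- 81 85]
Op 6: note_on(74): voice 0 is free -> assigned | voices=[74 81 85]
Op 7: note_off(81): free voice 1 | voices=[74 - 85]
Op 8: note_on(89): voice 1 is free -> assigned | voices=[74 89 85]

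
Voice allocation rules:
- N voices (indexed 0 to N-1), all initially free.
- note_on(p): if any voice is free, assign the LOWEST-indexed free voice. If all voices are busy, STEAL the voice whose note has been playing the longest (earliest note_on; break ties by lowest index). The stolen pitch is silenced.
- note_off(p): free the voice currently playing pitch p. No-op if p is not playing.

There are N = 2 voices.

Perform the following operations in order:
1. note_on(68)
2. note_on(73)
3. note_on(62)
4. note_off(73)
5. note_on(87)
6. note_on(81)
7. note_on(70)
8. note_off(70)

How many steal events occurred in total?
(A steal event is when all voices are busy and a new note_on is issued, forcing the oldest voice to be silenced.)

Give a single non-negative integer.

Op 1: note_on(68): voice 0 is free -> assigned | voices=[68 -]
Op 2: note_on(73): voice 1 is free -> assigned | voices=[68 73]
Op 3: note_on(62): all voices busy, STEAL voice 0 (pitch 68, oldest) -> assign | voices=[62 73]
Op 4: note_off(73): free voice 1 | voices=[62 -]
Op 5: note_on(87): voice 1 is free -> assigned | voices=[62 87]
Op 6: note_on(81): all voices busy, STEAL voice 0 (pitch 62, oldest) -> assign | voices=[81 87]
Op 7: note_on(70): all voices busy, STEAL voice 1 (pitch 87, oldest) -> assign | voices=[81 70]
Op 8: note_off(70): free voice 1 | voices=[81 -]

Answer: 3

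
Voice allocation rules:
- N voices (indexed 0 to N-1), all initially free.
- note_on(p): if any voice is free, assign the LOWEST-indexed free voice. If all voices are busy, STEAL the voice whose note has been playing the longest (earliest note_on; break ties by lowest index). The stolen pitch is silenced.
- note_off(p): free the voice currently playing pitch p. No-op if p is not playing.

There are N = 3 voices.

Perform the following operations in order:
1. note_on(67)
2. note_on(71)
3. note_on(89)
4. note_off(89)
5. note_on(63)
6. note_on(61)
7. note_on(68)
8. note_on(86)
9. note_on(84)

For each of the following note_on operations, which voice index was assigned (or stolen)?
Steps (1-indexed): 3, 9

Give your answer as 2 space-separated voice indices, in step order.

Op 1: note_on(67): voice 0 is free -> assigned | voices=[67 - -]
Op 2: note_on(71): voice 1 is free -> assigned | voices=[67 71 -]
Op 3: note_on(89): voice 2 is free -> assigned | voices=[67 71 89]
Op 4: note_off(89): free voice 2 | voices=[67 71 -]
Op 5: note_on(63): voice 2 is free -> assigned | voices=[67 71 63]
Op 6: note_on(61): all voices busy, STEAL voice 0 (pitch 67, oldest) -> assign | voices=[61 71 63]
Op 7: note_on(68): all voices busy, STEAL voice 1 (pitch 71, oldest) -> assign | voices=[61 68 63]
Op 8: note_on(86): all voices busy, STEAL voice 2 (pitch 63, oldest) -> assign | voices=[61 68 86]
Op 9: note_on(84): all voices busy, STEAL voice 0 (pitch 61, oldest) -> assign | voices=[84 68 86]

Answer: 2 0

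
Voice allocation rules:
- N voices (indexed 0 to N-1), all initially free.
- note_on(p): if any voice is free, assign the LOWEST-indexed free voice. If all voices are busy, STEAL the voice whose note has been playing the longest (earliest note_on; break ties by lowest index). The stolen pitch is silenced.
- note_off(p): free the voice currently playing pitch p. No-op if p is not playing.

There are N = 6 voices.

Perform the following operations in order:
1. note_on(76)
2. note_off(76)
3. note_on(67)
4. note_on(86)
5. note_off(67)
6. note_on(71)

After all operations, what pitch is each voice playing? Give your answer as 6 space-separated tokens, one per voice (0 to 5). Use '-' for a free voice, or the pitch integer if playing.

Op 1: note_on(76): voice 0 is free -> assigned | voices=[76 - - - - -]
Op 2: note_off(76): free voice 0 | voices=[- - - - - -]
Op 3: note_on(67): voice 0 is free -> assigned | voices=[67 - - - - -]
Op 4: note_on(86): voice 1 is free -> assigned | voices=[67 86 - - - -]
Op 5: note_off(67): free voice 0 | voices=[- 86 - - - -]
Op 6: note_on(71): voice 0 is free -> assigned | voices=[71 86 - - - -]

Answer: 71 86 - - - -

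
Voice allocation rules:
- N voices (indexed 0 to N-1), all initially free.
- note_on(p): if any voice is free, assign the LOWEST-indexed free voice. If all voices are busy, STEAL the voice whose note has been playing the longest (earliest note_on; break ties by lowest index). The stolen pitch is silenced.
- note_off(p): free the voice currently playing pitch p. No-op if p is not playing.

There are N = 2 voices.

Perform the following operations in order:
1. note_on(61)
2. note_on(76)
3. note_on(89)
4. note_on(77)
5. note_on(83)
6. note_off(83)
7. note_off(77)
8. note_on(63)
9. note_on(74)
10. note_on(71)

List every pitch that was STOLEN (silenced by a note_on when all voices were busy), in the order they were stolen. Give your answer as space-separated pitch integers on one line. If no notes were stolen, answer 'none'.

Answer: 61 76 89 63

Derivation:
Op 1: note_on(61): voice 0 is free -> assigned | voices=[61 -]
Op 2: note_on(76): voice 1 is free -> assigned | voices=[61 76]
Op 3: note_on(89): all voices busy, STEAL voice 0 (pitch 61, oldest) -> assign | voices=[89 76]
Op 4: note_on(77): all voices busy, STEAL voice 1 (pitch 76, oldest) -> assign | voices=[89 77]
Op 5: note_on(83): all voices busy, STEAL voice 0 (pitch 89, oldest) -> assign | voices=[83 77]
Op 6: note_off(83): free voice 0 | voices=[- 77]
Op 7: note_off(77): free voice 1 | voices=[- -]
Op 8: note_on(63): voice 0 is free -> assigned | voices=[63 -]
Op 9: note_on(74): voice 1 is free -> assigned | voices=[63 74]
Op 10: note_on(71): all voices busy, STEAL voice 0 (pitch 63, oldest) -> assign | voices=[71 74]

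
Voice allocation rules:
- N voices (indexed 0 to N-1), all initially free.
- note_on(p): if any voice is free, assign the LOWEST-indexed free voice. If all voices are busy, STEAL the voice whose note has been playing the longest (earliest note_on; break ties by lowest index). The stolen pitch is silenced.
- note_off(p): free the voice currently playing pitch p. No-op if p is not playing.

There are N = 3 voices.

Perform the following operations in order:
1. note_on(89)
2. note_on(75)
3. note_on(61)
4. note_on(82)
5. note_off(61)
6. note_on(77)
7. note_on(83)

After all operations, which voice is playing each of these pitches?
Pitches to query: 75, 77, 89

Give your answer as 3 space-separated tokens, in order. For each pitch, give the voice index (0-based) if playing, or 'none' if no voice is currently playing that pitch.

Answer: none 2 none

Derivation:
Op 1: note_on(89): voice 0 is free -> assigned | voices=[89 - -]
Op 2: note_on(75): voice 1 is free -> assigned | voices=[89 75 -]
Op 3: note_on(61): voice 2 is free -> assigned | voices=[89 75 61]
Op 4: note_on(82): all voices busy, STEAL voice 0 (pitch 89, oldest) -> assign | voices=[82 75 61]
Op 5: note_off(61): free voice 2 | voices=[82 75 -]
Op 6: note_on(77): voice 2 is free -> assigned | voices=[82 75 77]
Op 7: note_on(83): all voices busy, STEAL voice 1 (pitch 75, oldest) -> assign | voices=[82 83 77]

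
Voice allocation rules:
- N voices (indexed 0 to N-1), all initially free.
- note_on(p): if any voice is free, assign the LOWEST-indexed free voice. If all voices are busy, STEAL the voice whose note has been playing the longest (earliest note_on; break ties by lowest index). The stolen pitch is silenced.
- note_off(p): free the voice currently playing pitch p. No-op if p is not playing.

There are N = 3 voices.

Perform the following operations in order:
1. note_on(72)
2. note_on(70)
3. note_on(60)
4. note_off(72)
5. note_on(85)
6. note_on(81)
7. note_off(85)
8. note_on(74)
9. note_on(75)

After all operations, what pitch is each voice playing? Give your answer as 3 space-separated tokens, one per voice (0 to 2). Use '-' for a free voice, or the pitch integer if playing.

Op 1: note_on(72): voice 0 is free -> assigned | voices=[72 - -]
Op 2: note_on(70): voice 1 is free -> assigned | voices=[72 70 -]
Op 3: note_on(60): voice 2 is free -> assigned | voices=[72 70 60]
Op 4: note_off(72): free voice 0 | voices=[- 70 60]
Op 5: note_on(85): voice 0 is free -> assigned | voices=[85 70 60]
Op 6: note_on(81): all voices busy, STEAL voice 1 (pitch 70, oldest) -> assign | voices=[85 81 60]
Op 7: note_off(85): free voice 0 | voices=[- 81 60]
Op 8: note_on(74): voice 0 is free -> assigned | voices=[74 81 60]
Op 9: note_on(75): all voices busy, STEAL voice 2 (pitch 60, oldest) -> assign | voices=[74 81 75]

Answer: 74 81 75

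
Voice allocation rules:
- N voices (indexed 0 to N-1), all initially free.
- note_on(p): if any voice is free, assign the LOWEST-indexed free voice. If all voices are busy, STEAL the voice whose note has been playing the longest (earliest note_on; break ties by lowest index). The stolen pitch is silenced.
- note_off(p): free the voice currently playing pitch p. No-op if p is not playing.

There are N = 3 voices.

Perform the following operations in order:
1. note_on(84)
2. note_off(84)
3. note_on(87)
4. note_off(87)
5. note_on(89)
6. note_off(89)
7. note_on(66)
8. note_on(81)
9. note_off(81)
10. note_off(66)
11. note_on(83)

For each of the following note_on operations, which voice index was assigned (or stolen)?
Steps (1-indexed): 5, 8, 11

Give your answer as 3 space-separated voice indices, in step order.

Op 1: note_on(84): voice 0 is free -> assigned | voices=[84 - -]
Op 2: note_off(84): free voice 0 | voices=[- - -]
Op 3: note_on(87): voice 0 is free -> assigned | voices=[87 - -]
Op 4: note_off(87): free voice 0 | voices=[- - -]
Op 5: note_on(89): voice 0 is free -> assigned | voices=[89 - -]
Op 6: note_off(89): free voice 0 | voices=[- - -]
Op 7: note_on(66): voice 0 is free -> assigned | voices=[66 - -]
Op 8: note_on(81): voice 1 is free -> assigned | voices=[66 81 -]
Op 9: note_off(81): free voice 1 | voices=[66 - -]
Op 10: note_off(66): free voice 0 | voices=[- - -]
Op 11: note_on(83): voice 0 is free -> assigned | voices=[83 - -]

Answer: 0 1 0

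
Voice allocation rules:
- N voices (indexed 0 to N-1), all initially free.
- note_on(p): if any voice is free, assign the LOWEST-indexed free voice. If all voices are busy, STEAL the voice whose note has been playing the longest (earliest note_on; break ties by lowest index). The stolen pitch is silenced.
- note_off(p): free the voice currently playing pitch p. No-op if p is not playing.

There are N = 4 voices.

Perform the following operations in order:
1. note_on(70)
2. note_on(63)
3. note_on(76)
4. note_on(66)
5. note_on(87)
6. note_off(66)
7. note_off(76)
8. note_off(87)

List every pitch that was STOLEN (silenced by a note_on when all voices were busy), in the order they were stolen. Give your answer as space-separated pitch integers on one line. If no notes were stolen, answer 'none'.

Answer: 70

Derivation:
Op 1: note_on(70): voice 0 is free -> assigned | voices=[70 - - -]
Op 2: note_on(63): voice 1 is free -> assigned | voices=[70 63 - -]
Op 3: note_on(76): voice 2 is free -> assigned | voices=[70 63 76 -]
Op 4: note_on(66): voice 3 is free -> assigned | voices=[70 63 76 66]
Op 5: note_on(87): all voices busy, STEAL voice 0 (pitch 70, oldest) -> assign | voices=[87 63 76 66]
Op 6: note_off(66): free voice 3 | voices=[87 63 76 -]
Op 7: note_off(76): free voice 2 | voices=[87 63 - -]
Op 8: note_off(87): free voice 0 | voices=[- 63 - -]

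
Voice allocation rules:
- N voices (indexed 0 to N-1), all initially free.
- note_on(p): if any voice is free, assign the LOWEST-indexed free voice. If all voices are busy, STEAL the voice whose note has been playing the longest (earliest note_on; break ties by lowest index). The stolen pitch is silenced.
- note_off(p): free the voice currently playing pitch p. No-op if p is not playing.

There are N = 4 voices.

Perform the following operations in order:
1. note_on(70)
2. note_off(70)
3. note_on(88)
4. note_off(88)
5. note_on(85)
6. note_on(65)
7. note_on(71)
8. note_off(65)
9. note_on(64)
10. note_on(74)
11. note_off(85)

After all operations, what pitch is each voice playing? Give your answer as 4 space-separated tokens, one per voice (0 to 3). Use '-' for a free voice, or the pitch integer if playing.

Answer: - 64 71 74

Derivation:
Op 1: note_on(70): voice 0 is free -> assigned | voices=[70 - - -]
Op 2: note_off(70): free voice 0 | voices=[- - - -]
Op 3: note_on(88): voice 0 is free -> assigned | voices=[88 - - -]
Op 4: note_off(88): free voice 0 | voices=[- - - -]
Op 5: note_on(85): voice 0 is free -> assigned | voices=[85 - - -]
Op 6: note_on(65): voice 1 is free -> assigned | voices=[85 65 - -]
Op 7: note_on(71): voice 2 is free -> assigned | voices=[85 65 71 -]
Op 8: note_off(65): free voice 1 | voices=[85 - 71 -]
Op 9: note_on(64): voice 1 is free -> assigned | voices=[85 64 71 -]
Op 10: note_on(74): voice 3 is free -> assigned | voices=[85 64 71 74]
Op 11: note_off(85): free voice 0 | voices=[- 64 71 74]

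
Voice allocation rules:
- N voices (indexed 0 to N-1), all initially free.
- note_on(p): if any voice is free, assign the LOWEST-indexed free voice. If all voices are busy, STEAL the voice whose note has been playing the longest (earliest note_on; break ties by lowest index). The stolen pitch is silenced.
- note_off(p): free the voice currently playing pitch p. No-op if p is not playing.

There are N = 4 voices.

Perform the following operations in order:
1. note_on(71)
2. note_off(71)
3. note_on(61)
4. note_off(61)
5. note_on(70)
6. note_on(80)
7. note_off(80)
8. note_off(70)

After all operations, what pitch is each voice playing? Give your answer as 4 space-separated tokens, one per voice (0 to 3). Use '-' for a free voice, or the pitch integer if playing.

Op 1: note_on(71): voice 0 is free -> assigned | voices=[71 - - -]
Op 2: note_off(71): free voice 0 | voices=[- - - -]
Op 3: note_on(61): voice 0 is free -> assigned | voices=[61 - - -]
Op 4: note_off(61): free voice 0 | voices=[- - - -]
Op 5: note_on(70): voice 0 is free -> assigned | voices=[70 - - -]
Op 6: note_on(80): voice 1 is free -> assigned | voices=[70 80 - -]
Op 7: note_off(80): free voice 1 | voices=[70 - - -]
Op 8: note_off(70): free voice 0 | voices=[- - - -]

Answer: - - - -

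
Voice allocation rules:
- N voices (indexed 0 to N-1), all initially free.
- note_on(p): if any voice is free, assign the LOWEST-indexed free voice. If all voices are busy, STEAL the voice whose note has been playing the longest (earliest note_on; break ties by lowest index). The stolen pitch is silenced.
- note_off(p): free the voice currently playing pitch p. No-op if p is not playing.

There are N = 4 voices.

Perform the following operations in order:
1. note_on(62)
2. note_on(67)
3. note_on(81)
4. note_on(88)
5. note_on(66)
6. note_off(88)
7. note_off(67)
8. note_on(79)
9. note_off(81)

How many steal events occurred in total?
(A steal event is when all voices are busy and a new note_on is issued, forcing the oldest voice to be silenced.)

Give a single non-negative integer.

Op 1: note_on(62): voice 0 is free -> assigned | voices=[62 - - -]
Op 2: note_on(67): voice 1 is free -> assigned | voices=[62 67 - -]
Op 3: note_on(81): voice 2 is free -> assigned | voices=[62 67 81 -]
Op 4: note_on(88): voice 3 is free -> assigned | voices=[62 67 81 88]
Op 5: note_on(66): all voices busy, STEAL voice 0 (pitch 62, oldest) -> assign | voices=[66 67 81 88]
Op 6: note_off(88): free voice 3 | voices=[66 67 81 -]
Op 7: note_off(67): free voice 1 | voices=[66 - 81 -]
Op 8: note_on(79): voice 1 is free -> assigned | voices=[66 79 81 -]
Op 9: note_off(81): free voice 2 | voices=[66 79 - -]

Answer: 1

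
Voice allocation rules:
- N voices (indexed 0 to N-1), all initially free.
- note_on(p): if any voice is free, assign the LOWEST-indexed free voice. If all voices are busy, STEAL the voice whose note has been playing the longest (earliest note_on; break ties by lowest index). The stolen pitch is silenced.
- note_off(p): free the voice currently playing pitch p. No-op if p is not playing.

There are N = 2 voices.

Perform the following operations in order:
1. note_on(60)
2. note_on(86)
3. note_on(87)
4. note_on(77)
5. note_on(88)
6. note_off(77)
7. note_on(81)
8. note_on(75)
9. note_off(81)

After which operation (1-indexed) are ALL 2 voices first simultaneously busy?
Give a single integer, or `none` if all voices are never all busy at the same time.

Op 1: note_on(60): voice 0 is free -> assigned | voices=[60 -]
Op 2: note_on(86): voice 1 is free -> assigned | voices=[60 86]
Op 3: note_on(87): all voices busy, STEAL voice 0 (pitch 60, oldest) -> assign | voices=[87 86]
Op 4: note_on(77): all voices busy, STEAL voice 1 (pitch 86, oldest) -> assign | voices=[87 77]
Op 5: note_on(88): all voices busy, STEAL voice 0 (pitch 87, oldest) -> assign | voices=[88 77]
Op 6: note_off(77): free voice 1 | voices=[88 -]
Op 7: note_on(81): voice 1 is free -> assigned | voices=[88 81]
Op 8: note_on(75): all voices busy, STEAL voice 0 (pitch 88, oldest) -> assign | voices=[75 81]
Op 9: note_off(81): free voice 1 | voices=[75 -]

Answer: 2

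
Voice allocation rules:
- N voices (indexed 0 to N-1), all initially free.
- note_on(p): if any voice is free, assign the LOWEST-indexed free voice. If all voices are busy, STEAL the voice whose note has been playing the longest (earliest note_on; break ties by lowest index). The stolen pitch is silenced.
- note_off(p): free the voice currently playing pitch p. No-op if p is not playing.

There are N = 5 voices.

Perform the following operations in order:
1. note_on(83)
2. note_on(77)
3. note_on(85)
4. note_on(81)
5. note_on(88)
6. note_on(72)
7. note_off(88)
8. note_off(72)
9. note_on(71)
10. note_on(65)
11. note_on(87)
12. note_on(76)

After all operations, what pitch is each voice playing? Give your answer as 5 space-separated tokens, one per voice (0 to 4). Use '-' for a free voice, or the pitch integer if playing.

Answer: 71 87 76 81 65

Derivation:
Op 1: note_on(83): voice 0 is free -> assigned | voices=[83 - - - -]
Op 2: note_on(77): voice 1 is free -> assigned | voices=[83 77 - - -]
Op 3: note_on(85): voice 2 is free -> assigned | voices=[83 77 85 - -]
Op 4: note_on(81): voice 3 is free -> assigned | voices=[83 77 85 81 -]
Op 5: note_on(88): voice 4 is free -> assigned | voices=[83 77 85 81 88]
Op 6: note_on(72): all voices busy, STEAL voice 0 (pitch 83, oldest) -> assign | voices=[72 77 85 81 88]
Op 7: note_off(88): free voice 4 | voices=[72 77 85 81 -]
Op 8: note_off(72): free voice 0 | voices=[- 77 85 81 -]
Op 9: note_on(71): voice 0 is free -> assigned | voices=[71 77 85 81 -]
Op 10: note_on(65): voice 4 is free -> assigned | voices=[71 77 85 81 65]
Op 11: note_on(87): all voices busy, STEAL voice 1 (pitch 77, oldest) -> assign | voices=[71 87 85 81 65]
Op 12: note_on(76): all voices busy, STEAL voice 2 (pitch 85, oldest) -> assign | voices=[71 87 76 81 65]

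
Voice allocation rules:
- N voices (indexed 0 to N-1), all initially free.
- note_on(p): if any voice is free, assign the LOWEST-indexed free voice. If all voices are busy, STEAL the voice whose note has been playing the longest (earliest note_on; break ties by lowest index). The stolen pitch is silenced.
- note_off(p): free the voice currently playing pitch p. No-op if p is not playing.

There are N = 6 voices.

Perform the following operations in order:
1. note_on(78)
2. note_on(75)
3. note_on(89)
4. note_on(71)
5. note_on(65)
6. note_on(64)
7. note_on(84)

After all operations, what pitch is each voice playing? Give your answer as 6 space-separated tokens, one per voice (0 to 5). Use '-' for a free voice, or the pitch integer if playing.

Op 1: note_on(78): voice 0 is free -> assigned | voices=[78 - - - - -]
Op 2: note_on(75): voice 1 is free -> assigned | voices=[78 75 - - - -]
Op 3: note_on(89): voice 2 is free -> assigned | voices=[78 75 89 - - -]
Op 4: note_on(71): voice 3 is free -> assigned | voices=[78 75 89 71 - -]
Op 5: note_on(65): voice 4 is free -> assigned | voices=[78 75 89 71 65 -]
Op 6: note_on(64): voice 5 is free -> assigned | voices=[78 75 89 71 65 64]
Op 7: note_on(84): all voices busy, STEAL voice 0 (pitch 78, oldest) -> assign | voices=[84 75 89 71 65 64]

Answer: 84 75 89 71 65 64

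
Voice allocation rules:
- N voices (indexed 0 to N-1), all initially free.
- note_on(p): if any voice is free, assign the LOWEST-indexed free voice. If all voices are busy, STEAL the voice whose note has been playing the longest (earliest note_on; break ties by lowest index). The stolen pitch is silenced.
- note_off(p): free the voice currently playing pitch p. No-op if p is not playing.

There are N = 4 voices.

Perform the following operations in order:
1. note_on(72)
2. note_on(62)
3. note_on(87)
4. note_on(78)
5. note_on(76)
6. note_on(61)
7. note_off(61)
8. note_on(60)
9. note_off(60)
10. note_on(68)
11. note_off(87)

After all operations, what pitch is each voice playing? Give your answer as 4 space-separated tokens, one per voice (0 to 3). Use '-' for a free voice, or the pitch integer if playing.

Op 1: note_on(72): voice 0 is free -> assigned | voices=[72 - - -]
Op 2: note_on(62): voice 1 is free -> assigned | voices=[72 62 - -]
Op 3: note_on(87): voice 2 is free -> assigned | voices=[72 62 87 -]
Op 4: note_on(78): voice 3 is free -> assigned | voices=[72 62 87 78]
Op 5: note_on(76): all voices busy, STEAL voice 0 (pitch 72, oldest) -> assign | voices=[76 62 87 78]
Op 6: note_on(61): all voices busy, STEAL voice 1 (pitch 62, oldest) -> assign | voices=[76 61 87 78]
Op 7: note_off(61): free voice 1 | voices=[76 - 87 78]
Op 8: note_on(60): voice 1 is free -> assigned | voices=[76 60 87 78]
Op 9: note_off(60): free voice 1 | voices=[76 - 87 78]
Op 10: note_on(68): voice 1 is free -> assigned | voices=[76 68 87 78]
Op 11: note_off(87): free voice 2 | voices=[76 68 - 78]

Answer: 76 68 - 78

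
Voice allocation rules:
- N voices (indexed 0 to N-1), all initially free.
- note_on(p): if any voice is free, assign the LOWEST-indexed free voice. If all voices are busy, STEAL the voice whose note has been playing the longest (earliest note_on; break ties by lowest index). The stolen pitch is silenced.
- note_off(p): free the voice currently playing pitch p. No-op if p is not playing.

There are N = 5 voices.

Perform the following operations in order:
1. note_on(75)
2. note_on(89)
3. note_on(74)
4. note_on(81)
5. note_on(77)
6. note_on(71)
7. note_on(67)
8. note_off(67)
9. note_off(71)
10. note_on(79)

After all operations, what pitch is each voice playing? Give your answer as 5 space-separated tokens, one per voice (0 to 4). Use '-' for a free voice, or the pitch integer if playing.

Answer: 79 - 74 81 77

Derivation:
Op 1: note_on(75): voice 0 is free -> assigned | voices=[75 - - - -]
Op 2: note_on(89): voice 1 is free -> assigned | voices=[75 89 - - -]
Op 3: note_on(74): voice 2 is free -> assigned | voices=[75 89 74 - -]
Op 4: note_on(81): voice 3 is free -> assigned | voices=[75 89 74 81 -]
Op 5: note_on(77): voice 4 is free -> assigned | voices=[75 89 74 81 77]
Op 6: note_on(71): all voices busy, STEAL voice 0 (pitch 75, oldest) -> assign | voices=[71 89 74 81 77]
Op 7: note_on(67): all voices busy, STEAL voice 1 (pitch 89, oldest) -> assign | voices=[71 67 74 81 77]
Op 8: note_off(67): free voice 1 | voices=[71 - 74 81 77]
Op 9: note_off(71): free voice 0 | voices=[- - 74 81 77]
Op 10: note_on(79): voice 0 is free -> assigned | voices=[79 - 74 81 77]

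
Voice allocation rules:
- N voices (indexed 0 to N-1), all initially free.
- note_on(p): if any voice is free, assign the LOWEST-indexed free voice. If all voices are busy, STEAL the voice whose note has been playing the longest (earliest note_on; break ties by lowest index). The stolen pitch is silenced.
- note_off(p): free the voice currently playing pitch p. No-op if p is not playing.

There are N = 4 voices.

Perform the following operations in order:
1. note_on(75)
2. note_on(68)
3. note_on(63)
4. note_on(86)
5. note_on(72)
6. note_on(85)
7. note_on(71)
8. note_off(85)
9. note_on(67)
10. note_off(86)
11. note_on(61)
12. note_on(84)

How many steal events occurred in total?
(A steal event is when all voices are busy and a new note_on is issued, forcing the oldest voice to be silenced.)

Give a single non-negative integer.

Answer: 4

Derivation:
Op 1: note_on(75): voice 0 is free -> assigned | voices=[75 - - -]
Op 2: note_on(68): voice 1 is free -> assigned | voices=[75 68 - -]
Op 3: note_on(63): voice 2 is free -> assigned | voices=[75 68 63 -]
Op 4: note_on(86): voice 3 is free -> assigned | voices=[75 68 63 86]
Op 5: note_on(72): all voices busy, STEAL voice 0 (pitch 75, oldest) -> assign | voices=[72 68 63 86]
Op 6: note_on(85): all voices busy, STEAL voice 1 (pitch 68, oldest) -> assign | voices=[72 85 63 86]
Op 7: note_on(71): all voices busy, STEAL voice 2 (pitch 63, oldest) -> assign | voices=[72 85 71 86]
Op 8: note_off(85): free voice 1 | voices=[72 - 71 86]
Op 9: note_on(67): voice 1 is free -> assigned | voices=[72 67 71 86]
Op 10: note_off(86): free voice 3 | voices=[72 67 71 -]
Op 11: note_on(61): voice 3 is free -> assigned | voices=[72 67 71 61]
Op 12: note_on(84): all voices busy, STEAL voice 0 (pitch 72, oldest) -> assign | voices=[84 67 71 61]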